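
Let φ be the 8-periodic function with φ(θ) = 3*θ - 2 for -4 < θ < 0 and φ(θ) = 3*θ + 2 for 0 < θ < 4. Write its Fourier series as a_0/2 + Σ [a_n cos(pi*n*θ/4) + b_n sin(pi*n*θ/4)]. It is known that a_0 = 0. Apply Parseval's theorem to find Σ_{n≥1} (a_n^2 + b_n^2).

152

Parseval: a_0^2/2 + Σ_{n≥1} (a_n^2+b_n^2) = 1/4 ∫_{-4}^{4} φ(θ)^2 dθ = 152.
Subtract a_0^2/2 = 0: Σ (a_n^2+b_n^2) = 152.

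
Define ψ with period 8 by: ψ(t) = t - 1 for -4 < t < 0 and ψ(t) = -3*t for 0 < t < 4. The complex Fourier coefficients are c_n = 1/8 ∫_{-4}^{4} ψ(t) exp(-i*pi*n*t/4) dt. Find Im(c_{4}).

-1/pi

Since ψ is real-valued, Im(c_{4}) = -1/8 ∫_{-4}^{4} ψ(t) sin(pi*t) dt = -b_{4}/2.
Split the integral at the breakpoints.
Integrating by parts (boundary term plus one more integral), an antiderivative of (t - 1) sin(pi*t) is -t*cos(pi*t)/pi + sin(pi*t)/pi**2 + cos(pi*t)/pi; evaluating from -4 to 0: ∫_{-4}^{0} (t - 1) sin(pi*t) dt = (1/pi) - (5/pi) = -4/pi.
Integrating by parts (boundary term plus one more integral), an antiderivative of (-3*t) sin(pi*t) is 3*t*cos(pi*t)/pi - 3*sin(pi*t)/pi**2; evaluating from 0 to 4: ∫_{0}^{4} (-3*t) sin(pi*t) dt = (12/pi) - (0) = 12/pi.
So ∫_{-4}^{4} ψ(t) sin(pi*t) dt = 8/pi.
Hence Im(c_{4}) = (-1/8)·(8/pi) = -1/pi.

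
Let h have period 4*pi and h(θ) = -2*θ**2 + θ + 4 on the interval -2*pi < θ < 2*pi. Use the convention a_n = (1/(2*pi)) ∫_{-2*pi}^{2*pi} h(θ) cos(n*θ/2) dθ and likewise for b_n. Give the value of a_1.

32

a_1 = (1/(2*pi)) ∫_{-2*pi}^{2*pi} h(θ) cos(θ/2) dθ.
Integrating by parts twice (tabular method), an antiderivative of (-2*θ**2 + θ + 4) cos(θ/2) is -4*θ**2*sin(θ/2) + 2*θ*sin(θ/2) - 16*θ*cos(θ/2) + 40*sin(θ/2) + 4*cos(θ/2); evaluating from -2*pi to 2*pi: ∫_{-2*pi}^{2*pi} (-2*θ**2 + θ + 4) cos(θ/2) dθ = (-4 + 32*pi) - (-32*pi - 4) = 64*pi.
Hence a_1 = (1/(2*pi))·(64*pi) = 32.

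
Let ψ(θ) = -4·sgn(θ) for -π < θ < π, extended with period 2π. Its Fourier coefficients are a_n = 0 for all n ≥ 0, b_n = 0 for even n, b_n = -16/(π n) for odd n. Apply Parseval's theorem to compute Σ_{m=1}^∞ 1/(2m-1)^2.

Parseval: Σ b_n^2 = (1/π) ∫_{-π}^{π} ψ(θ)^2 dθ = 32.
Only odd n contribute, with b_n^2 = 256/(π^2 n^2), so Σ_{m≥1} 1/(2m-1)^2 = π^2·(32)/256 = pi**2/8.

pi**2/8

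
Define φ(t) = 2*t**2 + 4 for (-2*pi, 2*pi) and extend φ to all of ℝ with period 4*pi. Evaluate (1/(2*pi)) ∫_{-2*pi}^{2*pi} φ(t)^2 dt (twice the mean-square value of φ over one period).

(1/(2*pi)) ∫_{-2*pi}^{2*pi} φ(t)^2 dt = (1/(2*pi)) · (64*pi*(15 + 20*pi**2 + 12*pi**4)/15) = 32 + 128*pi**2/3 + 128*pi**4/5.

32 + 128*pi**2/3 + 128*pi**4/5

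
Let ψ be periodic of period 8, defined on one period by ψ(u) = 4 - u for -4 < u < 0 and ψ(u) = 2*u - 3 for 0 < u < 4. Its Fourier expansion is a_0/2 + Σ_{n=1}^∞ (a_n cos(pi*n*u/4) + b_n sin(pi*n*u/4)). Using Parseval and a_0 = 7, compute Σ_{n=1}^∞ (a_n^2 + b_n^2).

115/6

Parseval: a_0^2/2 + Σ_{n≥1} (a_n^2+b_n^2) = 1/4 ∫_{-4}^{4} ψ(u)^2 du = 131/3.
Subtract a_0^2/2 = 49/2: Σ (a_n^2+b_n^2) = 115/6.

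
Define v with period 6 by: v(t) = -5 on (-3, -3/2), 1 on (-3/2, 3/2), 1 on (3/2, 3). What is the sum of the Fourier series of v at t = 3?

-2

At t = 3 the one-sided limits are v(3^-) = 1 and v(3^+) = -5.
By Dirichlet's theorem the series converges to their average, [(1) + (-5)]/2 = -2.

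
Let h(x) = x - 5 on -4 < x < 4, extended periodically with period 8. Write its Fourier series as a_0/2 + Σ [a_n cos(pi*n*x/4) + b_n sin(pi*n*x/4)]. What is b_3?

b_3 = 1/4 ∫_{-4}^{4} h(x) sin(3*pi*x/4) dx.
Integrating by parts (boundary term plus one more integral), an antiderivative of (x - 5) sin(3*pi*x/4) is -4*x*cos(3*pi*x/4)/(3*pi) + 16*sin(3*pi*x/4)/(9*pi**2) + 20*cos(3*pi*x/4)/(3*pi); evaluating from -4 to 4: ∫_{-4}^{4} (x - 5) sin(3*pi*x/4) dx = (-4/(3*pi)) - (-12/pi) = 32/(3*pi).
Hence b_3 = (1/4)·(32/(3*pi)) = 8/(3*pi).

8/(3*pi)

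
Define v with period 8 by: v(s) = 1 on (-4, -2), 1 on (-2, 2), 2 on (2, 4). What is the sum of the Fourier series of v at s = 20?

s = 20 differs from s = 4 by 2 full period(s), and the series is 8-periodic.
At s = 4 the one-sided limits are v(4^-) = 2 and v(4^+) = 1.
By Dirichlet's theorem the series converges to their average, [(2) + (1)]/2 = 3/2.

3/2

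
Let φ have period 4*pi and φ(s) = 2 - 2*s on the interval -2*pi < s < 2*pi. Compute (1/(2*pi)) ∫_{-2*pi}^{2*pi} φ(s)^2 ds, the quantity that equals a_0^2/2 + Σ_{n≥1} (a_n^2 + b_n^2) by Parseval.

(1/(2*pi)) ∫_{-2*pi}^{2*pi} φ(s)^2 ds = (1/(2*pi)) · (16*pi + 64*pi**3/3) = 8 + 32*pi**2/3.

8 + 32*pi**2/3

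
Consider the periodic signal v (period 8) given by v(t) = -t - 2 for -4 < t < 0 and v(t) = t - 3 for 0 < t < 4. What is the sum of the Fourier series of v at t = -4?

At t = -4 the one-sided limits are v(-4^-) = 1 and v(-4^+) = 2.
By Dirichlet's theorem the series converges to their average, [(1) + (2)]/2 = 3/2.

3/2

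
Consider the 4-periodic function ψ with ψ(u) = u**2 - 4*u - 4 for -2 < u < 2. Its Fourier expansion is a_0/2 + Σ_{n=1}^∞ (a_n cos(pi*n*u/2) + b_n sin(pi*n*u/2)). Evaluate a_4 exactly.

a_4 = 1/2 ∫_{-2}^{2} ψ(u) cos(2*pi*u) du.
Integrating by parts twice (tabular method), an antiderivative of (u**2 - 4*u - 4) cos(2*pi*u) is u**2*sin(2*pi*u)/(2*pi) - 2*u*sin(2*pi*u)/pi + u*cos(2*pi*u)/(2*pi**2) - 2*sin(2*pi*u)/pi - sin(2*pi*u)/(4*pi**3) - cos(2*pi*u)/pi**2; evaluating from -2 to 2: ∫_{-2}^{2} (u**2 - 4*u - 4) cos(2*pi*u) du = (0) - (-2/pi**2) = 2/pi**2.
Hence a_4 = (1/2)·(2/pi**2) = pi**(-2).

pi**(-2)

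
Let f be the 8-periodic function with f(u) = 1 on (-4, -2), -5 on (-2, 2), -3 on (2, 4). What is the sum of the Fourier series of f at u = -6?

-4

u = -6 differs from u = 2 by -1 full period(s), and the series is 8-periodic.
At u = 2 the one-sided limits are f(2^-) = -5 and f(2^+) = -3.
By Dirichlet's theorem the series converges to their average, [(-5) + (-3)]/2 = -4.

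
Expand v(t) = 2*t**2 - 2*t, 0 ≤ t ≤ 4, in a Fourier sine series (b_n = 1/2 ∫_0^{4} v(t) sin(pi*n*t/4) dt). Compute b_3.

-256/(27*pi**3) + 16/pi

b_3 = 1/2 ∫_0^{4} (2*t**2 - 2*t) sin(3*pi*t/4) dt.
Integrating by parts twice (tabular method), an antiderivative of (2*t**2 - 2*t) sin(3*pi*t/4) is -8*t**2*cos(3*pi*t/4)/(3*pi) + 64*t*sin(3*pi*t/4)/(9*pi**2) + 8*t*cos(3*pi*t/4)/(3*pi) - 32*sin(3*pi*t/4)/(9*pi**2) + 256*cos(3*pi*t/4)/(27*pi**3); evaluating from 0 to 4: ∫_{0}^{4} (2*t**2 - 2*t) sin(3*pi*t/4) dt = (-256/(27*pi**3) + 32/pi) - (256/(27*pi**3)) = -512/(27*pi**3) + 32/pi.
Hence b_3 = (1/2)·(-512/(27*pi**3) + 32/pi) = -256/(27*pi**3) + 16/pi.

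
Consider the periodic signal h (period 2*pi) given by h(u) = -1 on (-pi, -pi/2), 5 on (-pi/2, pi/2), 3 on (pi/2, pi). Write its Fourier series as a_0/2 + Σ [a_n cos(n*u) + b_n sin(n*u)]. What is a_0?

6

a_0 = 1/pi ∫_{-pi}^{pi} h(u) du = 1/pi · (6*pi) = 6.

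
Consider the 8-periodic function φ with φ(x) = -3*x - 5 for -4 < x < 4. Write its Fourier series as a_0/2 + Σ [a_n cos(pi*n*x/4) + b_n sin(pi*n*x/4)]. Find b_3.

b_3 = 1/4 ∫_{-4}^{4} φ(x) sin(3*pi*x/4) dx.
Integrating by parts (boundary term plus one more integral), an antiderivative of (-3*x - 5) sin(3*pi*x/4) is 4*x*cos(3*pi*x/4)/pi - 16*sin(3*pi*x/4)/(3*pi**2) + 20*cos(3*pi*x/4)/(3*pi); evaluating from -4 to 4: ∫_{-4}^{4} (-3*x - 5) sin(3*pi*x/4) dx = (-68/(3*pi)) - (28/(3*pi)) = -32/pi.
Hence b_3 = (1/4)·(-32/pi) = -8/pi.

-8/pi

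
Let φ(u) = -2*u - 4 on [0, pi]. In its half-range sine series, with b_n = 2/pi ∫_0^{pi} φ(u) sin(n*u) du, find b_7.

b_7 = 2/pi ∫_0^{pi} (-2*u - 4) sin(7*u) du.
Integrating by parts (boundary term plus one more integral), an antiderivative of (-2*u - 4) sin(7*u) is 2*u*cos(7*u)/7 - 2*sin(7*u)/49 + 4*cos(7*u)/7; evaluating from 0 to pi: ∫_{0}^{pi} (-2*u - 4) sin(7*u) du = (-2*pi/7 - 4/7) - (4/7) = -8/7 - 2*pi/7.
Hence b_7 = (2/pi)·(-8/7 - 2*pi/7) = 4*(-4 - pi)/(7*pi).

4*(-4 - pi)/(7*pi)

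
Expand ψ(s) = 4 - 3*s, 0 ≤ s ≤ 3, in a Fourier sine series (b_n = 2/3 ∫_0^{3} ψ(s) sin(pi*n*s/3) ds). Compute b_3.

b_3 = 2/3 ∫_0^{3} (4 - 3*s) sin(pi*s) ds.
Integrating by parts (boundary term plus one more integral), an antiderivative of (4 - 3*s) sin(pi*s) is 3*s*cos(pi*s)/pi - 3*sin(pi*s)/pi**2 - 4*cos(pi*s)/pi; evaluating from 0 to 3: ∫_{0}^{3} (4 - 3*s) sin(pi*s) ds = (-5/pi) - (-4/pi) = -1/pi.
Hence b_3 = (2/3)·(-1/pi) = -2/(3*pi).

-2/(3*pi)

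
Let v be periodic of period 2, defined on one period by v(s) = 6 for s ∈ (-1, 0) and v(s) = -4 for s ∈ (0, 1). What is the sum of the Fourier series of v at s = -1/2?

6

v is continuous at s = -1/2 with value 6, so the series converges to 6 there.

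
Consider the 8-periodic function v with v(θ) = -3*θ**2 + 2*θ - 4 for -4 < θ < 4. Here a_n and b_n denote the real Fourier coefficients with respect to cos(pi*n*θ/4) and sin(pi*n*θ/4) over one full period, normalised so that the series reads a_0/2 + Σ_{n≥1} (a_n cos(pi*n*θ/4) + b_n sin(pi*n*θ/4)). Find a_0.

a_0 = 1/4 ∫_{-4}^{4} v(θ) dθ = 1/4 · (-160) = -40.

-40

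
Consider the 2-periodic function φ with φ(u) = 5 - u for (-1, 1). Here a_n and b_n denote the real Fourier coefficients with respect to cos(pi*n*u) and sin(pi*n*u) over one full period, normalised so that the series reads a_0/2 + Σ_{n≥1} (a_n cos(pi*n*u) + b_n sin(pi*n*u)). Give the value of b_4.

1/(2*pi)

b_4 = ∫_{-1}^{1} φ(u) sin(4*pi*u) du.
Integrating by parts (boundary term plus one more integral), an antiderivative of (5 - u) sin(4*pi*u) is u*cos(4*pi*u)/(4*pi) - sin(4*pi*u)/(16*pi**2) - 5*cos(4*pi*u)/(4*pi); evaluating from -1 to 1: ∫_{-1}^{1} (5 - u) sin(4*pi*u) du = (-1/pi) - (-3/(2*pi)) = 1/(2*pi).
Hence b_4 = 1/(2*pi).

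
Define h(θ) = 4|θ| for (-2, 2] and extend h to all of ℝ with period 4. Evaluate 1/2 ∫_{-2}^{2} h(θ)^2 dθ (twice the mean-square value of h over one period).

1/2 ∫_{-2}^{2} h(θ)^2 dθ = 1/2 · (256/3) = 128/3.

128/3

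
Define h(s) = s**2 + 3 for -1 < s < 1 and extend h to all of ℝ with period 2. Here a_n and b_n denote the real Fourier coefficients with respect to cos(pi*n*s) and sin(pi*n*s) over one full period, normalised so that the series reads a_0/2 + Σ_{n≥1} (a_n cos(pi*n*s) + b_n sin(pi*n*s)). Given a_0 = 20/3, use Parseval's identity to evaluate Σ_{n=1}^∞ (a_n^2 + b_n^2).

8/45

Parseval: a_0^2/2 + Σ_{n≥1} (a_n^2+b_n^2) = ∫_{-1}^{1} h(s)^2 ds = 112/5.
Subtract a_0^2/2 = 200/9: Σ (a_n^2+b_n^2) = 8/45.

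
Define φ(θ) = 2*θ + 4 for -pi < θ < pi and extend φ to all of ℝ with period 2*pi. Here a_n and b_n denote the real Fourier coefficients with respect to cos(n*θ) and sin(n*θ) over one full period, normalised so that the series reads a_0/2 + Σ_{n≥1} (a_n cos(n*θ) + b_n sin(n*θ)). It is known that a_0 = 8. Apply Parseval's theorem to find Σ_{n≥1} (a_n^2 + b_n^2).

Parseval: a_0^2/2 + Σ_{n≥1} (a_n^2+b_n^2) = 1/pi ∫_{-pi}^{pi} φ(θ)^2 dθ = 8*pi**2/3 + 32.
Subtract a_0^2/2 = 32: Σ (a_n^2+b_n^2) = 8*pi**2/3.

8*pi**2/3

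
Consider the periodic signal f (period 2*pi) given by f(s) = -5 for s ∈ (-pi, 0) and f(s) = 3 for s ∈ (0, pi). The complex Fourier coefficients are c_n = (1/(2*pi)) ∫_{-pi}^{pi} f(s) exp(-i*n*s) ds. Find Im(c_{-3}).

Since f is real-valued, Im(c_{-3}) = -(1/(2*pi)) ∫_{-pi}^{pi} f(s) sin(-3*s) ds = b_{3}/2.
Split the integral at the breakpoints.
Directly, an antiderivative of (-5) sin(-3*s) is -5*cos(3*s)/3; evaluating from -pi to 0: ∫_{-pi}^{0} (-5) sin(-3*s) ds = (-5/3) - (5/3) = -10/3.
Directly, an antiderivative of (3) sin(-3*s) is cos(3*s); evaluating from 0 to pi: ∫_{0}^{pi} (3) sin(-3*s) ds = (-1) - (1) = -2.
So ∫_{-pi}^{pi} f(s) sin(-3*s) ds = -16/3.
Hence Im(c_{-3}) = (-1/(2*pi))·(-16/3) = 8/(3*pi).

8/(3*pi)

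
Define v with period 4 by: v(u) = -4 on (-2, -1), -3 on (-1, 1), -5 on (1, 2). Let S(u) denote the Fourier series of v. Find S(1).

At u = 1 the one-sided limits are v(1^-) = -3 and v(1^+) = -5.
By Dirichlet's theorem the series converges to their average, [(-3) + (-5)]/2 = -4.

-4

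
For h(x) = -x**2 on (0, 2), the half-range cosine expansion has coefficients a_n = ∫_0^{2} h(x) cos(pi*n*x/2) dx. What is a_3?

a_3 = ∫_0^{2} (-x**2) cos(3*pi*x/2) dx.
Integrating by parts twice (tabular method), an antiderivative of (-x**2) cos(3*pi*x/2) is -2*x**2*sin(3*pi*x/2)/(3*pi) - 8*x*cos(3*pi*x/2)/(9*pi**2) + 16*sin(3*pi*x/2)/(27*pi**3); evaluating from 0 to 2: ∫_{0}^{2} (-x**2) cos(3*pi*x/2) dx = (16/(9*pi**2)) - (0) = 16/(9*pi**2).
Hence a_3 = 16/(9*pi**2).

16/(9*pi**2)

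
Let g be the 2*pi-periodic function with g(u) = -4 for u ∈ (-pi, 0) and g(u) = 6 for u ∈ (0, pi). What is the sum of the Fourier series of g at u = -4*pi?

1

u = -4*pi differs from u = 0 by -2 full period(s), and the series is 2*pi-periodic.
At u = 0 the one-sided limits are g(0^-) = -4 and g(0^+) = 6.
By Dirichlet's theorem the series converges to their average, [(-4) + (6)]/2 = 1.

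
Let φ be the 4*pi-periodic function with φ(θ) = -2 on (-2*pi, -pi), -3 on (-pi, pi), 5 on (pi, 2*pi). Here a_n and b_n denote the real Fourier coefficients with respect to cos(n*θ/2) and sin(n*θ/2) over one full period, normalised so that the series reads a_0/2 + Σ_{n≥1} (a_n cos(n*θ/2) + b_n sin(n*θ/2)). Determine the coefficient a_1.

a_1 = (1/(2*pi)) ∫_{-2*pi}^{2*pi} φ(θ) cos(θ/2) dθ.
Split the integral at the breakpoints.
Directly, an antiderivative of (-2) cos(θ/2) is -4*sin(θ/2); evaluating from -2*pi to -pi: ∫_{-2*pi}^{-pi} (-2) cos(θ/2) dθ = (4) - (0) = 4.
Directly, an antiderivative of (-3) cos(θ/2) is -6*sin(θ/2); evaluating from -pi to pi: ∫_{-pi}^{pi} (-3) cos(θ/2) dθ = (-6) - (6) = -12.
Directly, an antiderivative of (5) cos(θ/2) is 10*sin(θ/2); evaluating from pi to 2*pi: ∫_{pi}^{2*pi} (5) cos(θ/2) dθ = (0) - (10) = -10.
Summing the pieces and multiplying by (1/(2*pi)) gives a_1 = -9/pi.

-9/pi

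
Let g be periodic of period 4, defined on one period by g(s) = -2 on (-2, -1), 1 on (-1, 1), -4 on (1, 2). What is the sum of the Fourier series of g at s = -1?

At s = -1 the one-sided limits are g(-1^-) = -2 and g(-1^+) = 1.
By Dirichlet's theorem the series converges to their average, [(-2) + (1)]/2 = -1/2.

-1/2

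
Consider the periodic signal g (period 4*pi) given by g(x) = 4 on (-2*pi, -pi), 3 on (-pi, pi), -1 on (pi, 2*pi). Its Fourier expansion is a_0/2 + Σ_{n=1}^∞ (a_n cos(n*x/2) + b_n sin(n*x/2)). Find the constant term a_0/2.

a_0 = (1/(2*pi)) ∫_{-2*pi}^{2*pi} g(x) dx = (1/(2*pi)) · (9*pi) = 9/2.
So the constant term a_0/2 = 9/4.

9/4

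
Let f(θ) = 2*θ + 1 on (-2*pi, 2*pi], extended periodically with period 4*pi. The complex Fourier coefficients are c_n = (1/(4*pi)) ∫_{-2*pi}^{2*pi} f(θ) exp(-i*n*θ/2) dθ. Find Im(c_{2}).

2

Since f is real-valued, Im(c_{2}) = -(1/(4*pi)) ∫_{-2*pi}^{2*pi} f(θ) sin(θ) dθ = -b_{2}/2.
Integrating by parts (boundary term plus one more integral), an antiderivative of (2*θ + 1) sin(θ) is -2*θ*cos(θ) + 2*sin(θ) - cos(θ); evaluating from -2*pi to 2*pi: ∫_{-2*pi}^{2*pi} (2*θ + 1) sin(θ) dθ = (-4*pi - 1) - (-1 + 4*pi) = -8*pi.
Hence Im(c_{2}) = (-1/(4*pi))·(-8*pi) = 2.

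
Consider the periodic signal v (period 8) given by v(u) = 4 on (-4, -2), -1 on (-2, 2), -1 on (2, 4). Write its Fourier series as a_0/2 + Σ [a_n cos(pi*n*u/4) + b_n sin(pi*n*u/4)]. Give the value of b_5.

-1/pi

b_5 = 1/4 ∫_{-4}^{4} v(u) sin(5*pi*u/4) du.
Split the integral at the breakpoints.
Directly, an antiderivative of (4) sin(5*pi*u/4) is -16*cos(5*pi*u/4)/(5*pi); evaluating from -4 to -2: ∫_{-4}^{-2} (4) sin(5*pi*u/4) du = (0) - (16/(5*pi)) = -16/(5*pi).
Directly, an antiderivative of (-1) sin(5*pi*u/4) is 4*cos(5*pi*u/4)/(5*pi); evaluating from -2 to 2: ∫_{-2}^{2} (-1) sin(5*pi*u/4) du = (0) - (0) = 0.
Directly, an antiderivative of (-1) sin(5*pi*u/4) is 4*cos(5*pi*u/4)/(5*pi); evaluating from 2 to 4: ∫_{2}^{4} (-1) sin(5*pi*u/4) du = (-4/(5*pi)) - (0) = -4/(5*pi).
Summing the pieces and multiplying by (1/4) gives b_5 = -1/pi.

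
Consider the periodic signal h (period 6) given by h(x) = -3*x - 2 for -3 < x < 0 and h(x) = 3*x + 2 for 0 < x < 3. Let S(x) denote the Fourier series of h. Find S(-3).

At x = -3 the one-sided limits are h(-3^-) = 11 and h(-3^+) = 7.
By Dirichlet's theorem the series converges to their average, [(11) + (7)]/2 = 9.

9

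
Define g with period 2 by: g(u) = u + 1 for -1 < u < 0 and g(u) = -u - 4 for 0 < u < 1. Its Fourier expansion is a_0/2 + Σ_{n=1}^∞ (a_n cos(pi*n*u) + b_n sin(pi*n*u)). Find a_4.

0

a_4 = ∫_{-1}^{1} g(u) cos(4*pi*u) du.
Split the integral at the breakpoints.
Integrating by parts (boundary term plus one more integral), an antiderivative of (u + 1) cos(4*pi*u) is u*sin(4*pi*u)/(4*pi) + sin(4*pi*u)/(4*pi) + cos(4*pi*u)/(16*pi**2); evaluating from -1 to 0: ∫_{-1}^{0} (u + 1) cos(4*pi*u) du = (1/(16*pi**2)) - (1/(16*pi**2)) = 0.
Integrating by parts (boundary term plus one more integral), an antiderivative of (-u - 4) cos(4*pi*u) is -u*sin(4*pi*u)/(4*pi) - sin(4*pi*u)/pi - cos(4*pi*u)/(16*pi**2); evaluating from 0 to 1: ∫_{0}^{1} (-u - 4) cos(4*pi*u) du = (-1/(16*pi**2)) - (-1/(16*pi**2)) = 0.
Summing the pieces gives a_4 = 0.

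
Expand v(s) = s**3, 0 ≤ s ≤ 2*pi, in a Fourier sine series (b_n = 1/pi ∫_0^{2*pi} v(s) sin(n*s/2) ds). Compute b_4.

b_4 = 1/pi ∫_0^{2*pi} (s**3) sin(2*s) ds.
Integrating by parts three times (tabular method), an antiderivative of (s**3) sin(2*s) is -s**3*cos(2*s)/2 + 3*s**2*sin(2*s)/4 + 3*s*cos(2*s)/4 - 3*sin(2*s)/8; evaluating from 0 to 2*pi: ∫_{0}^{2*pi} (s**3) sin(2*s) ds = (pi*(3 - 8*pi**2)/2) - (0) = pi*(3 - 8*pi**2)/2.
Hence b_4 = (1/pi)·(pi*(3 - 8*pi**2)/2) = 3/2 - 4*pi**2.

3/2 - 4*pi**2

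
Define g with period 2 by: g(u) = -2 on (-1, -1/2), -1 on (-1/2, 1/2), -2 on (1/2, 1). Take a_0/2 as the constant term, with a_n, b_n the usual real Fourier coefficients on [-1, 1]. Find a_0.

a_0 = ∫_{-1}^{1} g(u) du = -3.

-3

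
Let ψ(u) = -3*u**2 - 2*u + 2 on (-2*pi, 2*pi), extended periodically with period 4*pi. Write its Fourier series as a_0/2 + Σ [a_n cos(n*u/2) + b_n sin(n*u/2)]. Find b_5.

-8/5

b_5 = (1/(2*pi)) ∫_{-2*pi}^{2*pi} ψ(u) sin(5*u/2) du.
Integrating by parts twice (tabular method), an antiderivative of (-3*u**2 - 2*u + 2) sin(5*u/2) is 6*u**2*cos(5*u/2)/5 - 24*u*sin(5*u/2)/25 + 4*u*cos(5*u/2)/5 - 8*sin(5*u/2)/25 - 148*cos(5*u/2)/125; evaluating from -2*pi to 2*pi: ∫_{-2*pi}^{2*pi} (-3*u**2 - 2*u + 2) sin(5*u/2) du = (-24*pi**2/5 - 8*pi/5 + 148/125) - (-24*pi**2/5 + 148/125 + 8*pi/5) = -16*pi/5.
Hence b_5 = (1/(2*pi))·(-16*pi/5) = -8/5.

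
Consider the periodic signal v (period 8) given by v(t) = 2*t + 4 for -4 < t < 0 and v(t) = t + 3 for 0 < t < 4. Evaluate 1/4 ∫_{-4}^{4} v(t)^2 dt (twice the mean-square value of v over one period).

1/4 ∫_{-4}^{4} v(t)^2 dt = 1/4 · (380/3) = 95/3.

95/3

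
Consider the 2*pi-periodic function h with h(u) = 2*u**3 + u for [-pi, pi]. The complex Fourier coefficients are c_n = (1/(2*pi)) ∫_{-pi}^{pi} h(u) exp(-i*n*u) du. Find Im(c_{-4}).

Since h is real-valued, Im(c_{-4}) = -(1/(2*pi)) ∫_{-pi}^{pi} h(u) sin(-4*u) du = b_{4}/2.
h is odd and sin(-4*u) is odd, so the integrand is even: ∫_{-pi}^{pi} h(u) sin(-4*u) du = 2∫_0^{pi} h(u) sin(-4*u) du.
Integrating by parts three times (tabular method), an antiderivative of (2*u**3 + u) sin(-4*u) is u**3*cos(4*u)/2 - 3*u**2*sin(4*u)/8 + u*cos(4*u)/16 - sin(4*u)/64; evaluating from 0 to pi: ∫_{0}^{pi} (2*u**3 + u) sin(-4*u) du = (pi/16 + pi**3/2) - (0) = pi/16 + pi**3/2.
So ∫_{-pi}^{pi} h(u) sin(-4*u) du = pi/8 + pi**3.
Hence Im(c_{-4}) = (-1/(2*pi))·(pi/8 + pi**3) = -pi**2/2 - 1/16.

-pi**2/2 - 1/16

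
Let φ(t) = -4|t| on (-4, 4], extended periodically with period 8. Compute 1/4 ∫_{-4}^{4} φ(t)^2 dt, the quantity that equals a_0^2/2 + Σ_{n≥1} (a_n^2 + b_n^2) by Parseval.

512/3

1/4 ∫_{-4}^{4} φ(t)^2 dt = 1/4 · (2048/3) = 512/3.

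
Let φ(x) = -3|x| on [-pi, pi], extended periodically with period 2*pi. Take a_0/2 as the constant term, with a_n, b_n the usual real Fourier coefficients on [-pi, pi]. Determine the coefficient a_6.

0

a_6 = 1/pi ∫_{-pi}^{pi} φ(x) cos(6*x) dx.
φ is even and cos(6*x) is even, so the integrand is even and a_6 = 2/pi ∫_0^{pi} φ(x) cos(6*x) dx.
Integrating by parts (boundary term plus one more integral), an antiderivative of (-3*x) cos(6*x) is -x*sin(6*x)/2 - cos(6*x)/12; evaluating from 0 to pi: ∫_{0}^{pi} (-3*x) cos(6*x) dx = (-1/12) - (-1/12) = 0.
Hence a_6 = (2/pi)·(0) = 0.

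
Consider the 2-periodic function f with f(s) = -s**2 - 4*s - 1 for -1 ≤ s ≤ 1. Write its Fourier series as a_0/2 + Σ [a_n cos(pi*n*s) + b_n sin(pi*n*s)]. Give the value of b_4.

2/pi

b_4 = ∫_{-1}^{1} f(s) sin(4*pi*s) ds.
Integrating by parts twice (tabular method), an antiderivative of (-s**2 - 4*s - 1) sin(4*pi*s) is s**2*cos(4*pi*s)/(4*pi) - s*sin(4*pi*s)/(8*pi**2) + s*cos(4*pi*s)/pi - sin(4*pi*s)/(4*pi**2) - cos(4*pi*s)/(32*pi**3) + cos(4*pi*s)/(4*pi); evaluating from -1 to 1: ∫_{-1}^{1} (-s**2 - 4*s - 1) sin(4*pi*s) ds = ((-1 + 48*pi**2)/(32*pi**3)) - ((-16*pi**2 - 1)/(32*pi**3)) = 2/pi.
Hence b_4 = 2/pi.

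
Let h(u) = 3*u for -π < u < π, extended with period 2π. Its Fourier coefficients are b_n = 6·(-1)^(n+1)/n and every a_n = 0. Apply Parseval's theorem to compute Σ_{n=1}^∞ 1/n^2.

pi**2/6

Parseval: Σ b_n^2 = (1/π) ∫_{-π}^{π} h(u)^2 du = 6*pi**2.
Σ b_n^2 = Σ 36/n^2, so Σ 1/n^2 = (6*pi**2)/36 = pi**2/6.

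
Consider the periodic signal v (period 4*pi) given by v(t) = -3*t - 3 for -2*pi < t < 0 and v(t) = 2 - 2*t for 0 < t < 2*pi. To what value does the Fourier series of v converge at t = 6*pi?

t = 6*pi differs from t = 2*pi by 1 full period(s), and the series is 4*pi-periodic.
At t = 2*pi the one-sided limits are v(2*pi^-) = 2 - 4*pi and v(2*pi^+) = -3 + 6*pi.
By Dirichlet's theorem the series converges to their average, [(2 - 4*pi) + (-3 + 6*pi)]/2 = -1/2 + pi.

-1/2 + pi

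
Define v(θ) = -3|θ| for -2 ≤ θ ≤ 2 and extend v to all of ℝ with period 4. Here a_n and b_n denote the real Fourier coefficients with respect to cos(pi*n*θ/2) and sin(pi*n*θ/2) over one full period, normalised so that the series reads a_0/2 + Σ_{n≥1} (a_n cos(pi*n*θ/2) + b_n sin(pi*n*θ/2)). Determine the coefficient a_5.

a_5 = 1/2 ∫_{-2}^{2} v(θ) cos(5*pi*θ/2) dθ.
v is even and cos(5*pi*θ/2) is even, so the integrand is even and a_5 = ∫_0^{2} v(θ) cos(5*pi*θ/2) dθ.
Integrating by parts (boundary term plus one more integral), an antiderivative of (-3*θ) cos(5*pi*θ/2) is -6*θ*sin(5*pi*θ/2)/(5*pi) - 12*cos(5*pi*θ/2)/(25*pi**2); evaluating from 0 to 2: ∫_{0}^{2} (-3*θ) cos(5*pi*θ/2) dθ = (12/(25*pi**2)) - (-12/(25*pi**2)) = 24/(25*pi**2).
Hence a_5 = 24/(25*pi**2).

24/(25*pi**2)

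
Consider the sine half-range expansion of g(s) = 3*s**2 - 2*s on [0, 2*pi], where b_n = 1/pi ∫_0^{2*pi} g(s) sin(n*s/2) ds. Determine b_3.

b_3 = 1/pi ∫_0^{2*pi} (3*s**2 - 2*s) sin(3*s/2) ds.
Integrating by parts twice (tabular method), an antiderivative of (3*s**2 - 2*s) sin(3*s/2) is -2*s**2*cos(3*s/2) + 8*s*sin(3*s/2)/3 + 4*s*cos(3*s/2)/3 - 8*sin(3*s/2)/9 + 16*cos(3*s/2)/9; evaluating from 0 to 2*pi: ∫_{0}^{2*pi} (3*s**2 - 2*s) sin(3*s/2) ds = (-8*pi/3 - 16/9 + 8*pi**2) - (16/9) = -8*pi/3 - 32/9 + 8*pi**2.
Hence b_3 = (1/pi)·(-8*pi/3 - 32/9 + 8*pi**2) = -8/3 - 32/(9*pi) + 8*pi.

-8/3 - 32/(9*pi) + 8*pi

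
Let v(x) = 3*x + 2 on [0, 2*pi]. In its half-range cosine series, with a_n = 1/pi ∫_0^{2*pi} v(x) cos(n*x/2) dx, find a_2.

0

a_2 = 1/pi ∫_0^{2*pi} (3*x + 2) cos(x) dx.
Integrating by parts (boundary term plus one more integral), an antiderivative of (3*x + 2) cos(x) is 3*x*sin(x) + 2*sin(x) + 3*cos(x); evaluating from 0 to 2*pi: ∫_{0}^{2*pi} (3*x + 2) cos(x) dx = (3) - (3) = 0.
Hence a_2 = (1/pi)·(0) = 0.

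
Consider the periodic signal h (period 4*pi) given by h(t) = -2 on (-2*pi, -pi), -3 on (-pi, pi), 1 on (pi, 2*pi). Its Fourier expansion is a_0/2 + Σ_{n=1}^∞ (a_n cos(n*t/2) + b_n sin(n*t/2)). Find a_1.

a_1 = (1/(2*pi)) ∫_{-2*pi}^{2*pi} h(t) cos(t/2) dt.
Split the integral at the breakpoints.
Directly, an antiderivative of (-2) cos(t/2) is -4*sin(t/2); evaluating from -2*pi to -pi: ∫_{-2*pi}^{-pi} (-2) cos(t/2) dt = (4) - (0) = 4.
Directly, an antiderivative of (-3) cos(t/2) is -6*sin(t/2); evaluating from -pi to pi: ∫_{-pi}^{pi} (-3) cos(t/2) dt = (-6) - (6) = -12.
Directly, an antiderivative of (1) cos(t/2) is 2*sin(t/2); evaluating from pi to 2*pi: ∫_{pi}^{2*pi} (1) cos(t/2) dt = (0) - (2) = -2.
Summing the pieces and multiplying by (1/(2*pi)) gives a_1 = -5/pi.

-5/pi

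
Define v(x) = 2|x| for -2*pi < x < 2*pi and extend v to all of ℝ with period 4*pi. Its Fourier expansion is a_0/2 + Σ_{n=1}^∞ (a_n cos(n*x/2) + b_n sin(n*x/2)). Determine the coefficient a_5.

-16/(25*pi)

a_5 = (1/(2*pi)) ∫_{-2*pi}^{2*pi} v(x) cos(5*x/2) dx.
v is even and cos(5*x/2) is even, so the integrand is even and a_5 = 1/pi ∫_0^{2*pi} v(x) cos(5*x/2) dx.
Integrating by parts (boundary term plus one more integral), an antiderivative of (2*x) cos(5*x/2) is 4*x*sin(5*x/2)/5 + 8*cos(5*x/2)/25; evaluating from 0 to 2*pi: ∫_{0}^{2*pi} (2*x) cos(5*x/2) dx = (-8/25) - (8/25) = -16/25.
Hence a_5 = (1/pi)·(-16/25) = -16/(25*pi).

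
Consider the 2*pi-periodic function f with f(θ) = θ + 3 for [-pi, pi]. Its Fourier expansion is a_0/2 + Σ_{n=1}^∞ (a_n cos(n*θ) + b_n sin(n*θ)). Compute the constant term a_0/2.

a_0 = 1/pi ∫_{-pi}^{pi} f(θ) dθ = 1/pi · (6*pi) = 6.
So the constant term a_0/2 = 3.

3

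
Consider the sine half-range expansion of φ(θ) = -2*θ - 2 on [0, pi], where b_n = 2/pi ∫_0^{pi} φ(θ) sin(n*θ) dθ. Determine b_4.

1

b_4 = 2/pi ∫_0^{pi} (-2*θ - 2) sin(4*θ) dθ.
Integrating by parts (boundary term plus one more integral), an antiderivative of (-2*θ - 2) sin(4*θ) is θ*cos(4*θ)/2 - sin(4*θ)/8 + cos(4*θ)/2; evaluating from 0 to pi: ∫_{0}^{pi} (-2*θ - 2) sin(4*θ) dθ = (1/2 + pi/2) - (1/2) = pi/2.
Hence b_4 = (2/pi)·(pi/2) = 1.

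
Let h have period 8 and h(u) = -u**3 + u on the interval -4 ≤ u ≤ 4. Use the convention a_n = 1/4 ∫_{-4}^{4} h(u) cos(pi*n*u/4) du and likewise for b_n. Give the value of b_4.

b_4 = 1/4 ∫_{-4}^{4} h(u) sin(pi*u) du.
h is odd and sin(pi*u) is odd, so the integrand is even and b_4 = 1/2 ∫_0^{4} h(u) sin(pi*u) du.
Integrating by parts three times (tabular method), an antiderivative of (-u**3 + u) sin(pi*u) is u**3*cos(pi*u)/pi - 3*u**2*sin(pi*u)/pi**2 - u*cos(pi*u)/pi - 6*u*cos(pi*u)/pi**3 + 6*sin(pi*u)/pi**4 + sin(pi*u)/pi**2; evaluating from 0 to 4: ∫_{0}^{4} (-u**3 + u) sin(pi*u) du = (-24/pi**3 + 60/pi) - (0) = -24/pi**3 + 60/pi.
Hence b_4 = (1/2)·(-24/pi**3 + 60/pi) = -12/pi**3 + 30/pi.

-12/pi**3 + 30/pi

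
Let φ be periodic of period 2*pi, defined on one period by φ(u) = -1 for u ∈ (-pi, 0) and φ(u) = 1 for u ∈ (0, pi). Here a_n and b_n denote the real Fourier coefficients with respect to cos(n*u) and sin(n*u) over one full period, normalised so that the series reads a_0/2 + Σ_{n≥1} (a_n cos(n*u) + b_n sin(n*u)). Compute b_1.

b_1 = 1/pi ∫_{-pi}^{pi} φ(u) sin(u) du.
φ is odd and sin(u) is odd, so the integrand is even and b_1 = 2/pi ∫_0^{pi} φ(u) sin(u) du.
Directly, an antiderivative of (1) sin(u) is -cos(u); evaluating from 0 to pi: ∫_{0}^{pi} (1) sin(u) du = (1) - (-1) = 2.
Hence b_1 = (2/pi)·(2) = 4/pi.

4/pi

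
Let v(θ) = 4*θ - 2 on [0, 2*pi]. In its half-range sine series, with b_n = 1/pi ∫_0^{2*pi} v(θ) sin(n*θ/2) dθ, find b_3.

b_3 = 1/pi ∫_0^{2*pi} (4*θ - 2) sin(3*θ/2) dθ.
Integrating by parts (boundary term plus one more integral), an antiderivative of (4*θ - 2) sin(3*θ/2) is -8*θ*cos(3*θ/2)/3 + 16*sin(3*θ/2)/9 + 4*cos(3*θ/2)/3; evaluating from 0 to 2*pi: ∫_{0}^{2*pi} (4*θ - 2) sin(3*θ/2) dθ = (-4/3 + 16*pi/3) - (4/3) = -8/3 + 16*pi/3.
Hence b_3 = (1/pi)·(-8/3 + 16*pi/3) = 8*(-1 + 2*pi)/(3*pi).

8*(-1 + 2*pi)/(3*pi)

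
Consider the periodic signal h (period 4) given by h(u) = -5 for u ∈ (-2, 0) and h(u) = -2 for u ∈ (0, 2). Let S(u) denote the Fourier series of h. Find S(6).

-7/2

u = 6 differs from u = -2 by 2 full period(s), and the series is 4-periodic.
At u = -2 the one-sided limits are h(-2^-) = -2 and h(-2^+) = -5.
By Dirichlet's theorem the series converges to their average, [(-2) + (-5)]/2 = -7/2.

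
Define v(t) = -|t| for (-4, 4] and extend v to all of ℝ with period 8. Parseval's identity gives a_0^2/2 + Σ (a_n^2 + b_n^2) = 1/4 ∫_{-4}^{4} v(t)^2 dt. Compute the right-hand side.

32/3

1/4 ∫_{-4}^{4} v(t)^2 dt = 1/4 · (128/3) = 32/3.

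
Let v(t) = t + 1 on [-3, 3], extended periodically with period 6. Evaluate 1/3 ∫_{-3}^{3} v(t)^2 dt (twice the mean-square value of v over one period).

1/3 ∫_{-3}^{3} v(t)^2 dt = 1/3 · (24) = 8.

8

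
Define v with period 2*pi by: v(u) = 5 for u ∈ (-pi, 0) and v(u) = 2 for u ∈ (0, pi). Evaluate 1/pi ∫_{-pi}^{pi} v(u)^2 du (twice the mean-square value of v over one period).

29

1/pi ∫_{-pi}^{pi} v(u)^2 du = 1/pi · (29*pi) = 29.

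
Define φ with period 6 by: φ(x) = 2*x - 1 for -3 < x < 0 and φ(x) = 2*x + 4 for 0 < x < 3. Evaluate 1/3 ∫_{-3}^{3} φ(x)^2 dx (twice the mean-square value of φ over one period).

1/3 ∫_{-3}^{3} φ(x)^2 dx = 1/3 · (213) = 71.

71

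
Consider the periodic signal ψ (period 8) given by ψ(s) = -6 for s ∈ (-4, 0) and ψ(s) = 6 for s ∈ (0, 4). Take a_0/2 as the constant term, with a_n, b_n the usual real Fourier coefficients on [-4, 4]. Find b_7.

b_7 = 1/4 ∫_{-4}^{4} ψ(s) sin(7*pi*s/4) ds.
ψ is odd and sin(7*pi*s/4) is odd, so the integrand is even and b_7 = 1/2 ∫_0^{4} ψ(s) sin(7*pi*s/4) ds.
Directly, an antiderivative of (6) sin(7*pi*s/4) is -24*cos(7*pi*s/4)/(7*pi); evaluating from 0 to 4: ∫_{0}^{4} (6) sin(7*pi*s/4) ds = (24/(7*pi)) - (-24/(7*pi)) = 48/(7*pi).
Hence b_7 = (1/2)·(48/(7*pi)) = 24/(7*pi).

24/(7*pi)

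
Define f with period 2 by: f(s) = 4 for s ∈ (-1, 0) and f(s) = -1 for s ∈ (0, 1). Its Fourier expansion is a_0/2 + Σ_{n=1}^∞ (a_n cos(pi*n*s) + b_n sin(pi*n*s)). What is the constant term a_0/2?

a_0 = ∫_{-1}^{1} f(s) ds = 3.
So the constant term a_0/2 = 3/2.

3/2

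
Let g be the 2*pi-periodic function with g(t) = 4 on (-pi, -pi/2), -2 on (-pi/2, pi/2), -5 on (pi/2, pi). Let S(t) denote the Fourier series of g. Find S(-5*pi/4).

-5

t = -5*pi/4 differs from t = 3*pi/4 by -1 full period(s), and the series is 2*pi-periodic.
g is continuous at t = 3*pi/4 with value -5, so the series converges to -5 there.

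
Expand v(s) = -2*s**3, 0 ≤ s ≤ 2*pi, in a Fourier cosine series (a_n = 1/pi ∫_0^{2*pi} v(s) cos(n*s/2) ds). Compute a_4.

-6*pi

a_4 = 1/pi ∫_0^{2*pi} (-2*s**3) cos(2*s) ds.
Integrating by parts three times (tabular method), an antiderivative of (-2*s**3) cos(2*s) is -s**3*sin(2*s) - 3*s**2*cos(2*s)/2 + 3*s*sin(2*s)/2 + 3*cos(2*s)/4; evaluating from 0 to 2*pi: ∫_{0}^{2*pi} (-2*s**3) cos(2*s) ds = (3/4 - 6*pi**2) - (3/4) = -6*pi**2.
Hence a_4 = (1/pi)·(-6*pi**2) = -6*pi.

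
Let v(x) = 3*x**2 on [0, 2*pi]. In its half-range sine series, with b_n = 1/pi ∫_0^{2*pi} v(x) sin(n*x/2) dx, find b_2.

b_2 = 1/pi ∫_0^{2*pi} (3*x**2) sin(x) dx.
Integrating by parts twice (tabular method), an antiderivative of (3*x**2) sin(x) is -3*x**2*cos(x) + 6*x*sin(x) + 6*cos(x); evaluating from 0 to 2*pi: ∫_{0}^{2*pi} (3*x**2) sin(x) dx = (6 - 12*pi**2) - (6) = -12*pi**2.
Hence b_2 = (1/pi)·(-12*pi**2) = -12*pi.

-12*pi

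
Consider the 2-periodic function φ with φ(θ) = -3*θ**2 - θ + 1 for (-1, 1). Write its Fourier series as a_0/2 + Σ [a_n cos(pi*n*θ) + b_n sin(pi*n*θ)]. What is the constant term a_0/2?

0

a_0 = ∫_{-1}^{1} φ(θ) dθ = 0.
So the constant term a_0/2 = 0.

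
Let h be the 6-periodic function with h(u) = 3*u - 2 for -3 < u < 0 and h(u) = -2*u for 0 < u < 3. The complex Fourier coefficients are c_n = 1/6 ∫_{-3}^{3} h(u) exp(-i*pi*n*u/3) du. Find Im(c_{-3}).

7/(6*pi)

Since h is real-valued, Im(c_{-3}) = -1/6 ∫_{-3}^{3} h(u) sin(-pi*u) du = b_{3}/2.
Split the integral at the breakpoints.
Integrating by parts (boundary term plus one more integral), an antiderivative of (3*u - 2) sin(-pi*u) is 3*u*cos(pi*u)/pi - 3*sin(pi*u)/pi**2 - 2*cos(pi*u)/pi; evaluating from -3 to 0: ∫_{-3}^{0} (3*u - 2) sin(-pi*u) du = (-2/pi) - (11/pi) = -13/pi.
Integrating by parts (boundary term plus one more integral), an antiderivative of (-2*u) sin(-pi*u) is -2*u*cos(pi*u)/pi + 2*sin(pi*u)/pi**2; evaluating from 0 to 3: ∫_{0}^{3} (-2*u) sin(-pi*u) du = (6/pi) - (0) = 6/pi.
So ∫_{-3}^{3} h(u) sin(-pi*u) du = -7/pi.
Hence Im(c_{-3}) = (-1/6)·(-7/pi) = 7/(6*pi).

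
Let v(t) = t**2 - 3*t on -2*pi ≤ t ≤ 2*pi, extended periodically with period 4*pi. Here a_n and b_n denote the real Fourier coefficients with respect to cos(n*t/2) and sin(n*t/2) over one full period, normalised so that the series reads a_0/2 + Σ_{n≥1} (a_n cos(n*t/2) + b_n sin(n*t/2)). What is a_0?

a_0 = (1/(2*pi)) ∫_{-2*pi}^{2*pi} v(t) dt = (1/(2*pi)) · (16*pi**3/3) = 8*pi**2/3.

8*pi**2/3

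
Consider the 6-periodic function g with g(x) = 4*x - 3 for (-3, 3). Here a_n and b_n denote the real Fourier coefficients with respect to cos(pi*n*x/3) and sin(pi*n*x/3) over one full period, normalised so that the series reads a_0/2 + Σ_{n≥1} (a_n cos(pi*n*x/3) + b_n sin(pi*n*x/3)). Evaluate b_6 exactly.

-4/pi

b_6 = 1/3 ∫_{-3}^{3} g(x) sin(2*pi*x) dx.
Integrating by parts (boundary term plus one more integral), an antiderivative of (4*x - 3) sin(2*pi*x) is -2*x*cos(2*pi*x)/pi + sin(2*pi*x)/pi**2 + 3*cos(2*pi*x)/(2*pi); evaluating from -3 to 3: ∫_{-3}^{3} (4*x - 3) sin(2*pi*x) dx = (-9/(2*pi)) - (15/(2*pi)) = -12/pi.
Hence b_6 = (1/3)·(-12/pi) = -4/pi.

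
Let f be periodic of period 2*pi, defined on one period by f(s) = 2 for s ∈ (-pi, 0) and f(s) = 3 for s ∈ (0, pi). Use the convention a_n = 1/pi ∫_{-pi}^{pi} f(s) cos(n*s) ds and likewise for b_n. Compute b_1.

2/pi

b_1 = 1/pi ∫_{-pi}^{pi} f(s) sin(s) ds.
Split the integral at the breakpoints.
Directly, an antiderivative of (2) sin(s) is -2*cos(s); evaluating from -pi to 0: ∫_{-pi}^{0} (2) sin(s) ds = (-2) - (2) = -4.
Directly, an antiderivative of (3) sin(s) is -3*cos(s); evaluating from 0 to pi: ∫_{0}^{pi} (3) sin(s) ds = (3) - (-3) = 6.
Summing the pieces and multiplying by (1/pi) gives b_1 = 2/pi.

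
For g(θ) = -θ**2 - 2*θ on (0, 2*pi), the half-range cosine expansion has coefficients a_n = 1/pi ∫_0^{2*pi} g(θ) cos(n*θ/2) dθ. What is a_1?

a_1 = 1/pi ∫_0^{2*pi} (-θ**2 - 2*θ) cos(θ/2) dθ.
Integrating by parts twice (tabular method), an antiderivative of (-θ**2 - 2*θ) cos(θ/2) is -2*θ**2*sin(θ/2) - 4*θ*sin(θ/2) - 8*θ*cos(θ/2) + 16*sin(θ/2) - 8*cos(θ/2); evaluating from 0 to 2*pi: ∫_{0}^{2*pi} (-θ**2 - 2*θ) cos(θ/2) dθ = (8 + 16*pi) - (-8) = 16 + 16*pi.
Hence a_1 = (1/pi)·(16 + 16*pi) = 16/pi + 16.

16/pi + 16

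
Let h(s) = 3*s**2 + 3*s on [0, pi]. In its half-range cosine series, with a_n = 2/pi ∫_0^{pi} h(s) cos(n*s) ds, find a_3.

4*(-pi - 1)/(3*pi)

a_3 = 2/pi ∫_0^{pi} (3*s**2 + 3*s) cos(3*s) ds.
Integrating by parts twice (tabular method), an antiderivative of (3*s**2 + 3*s) cos(3*s) is s**2*sin(3*s) + s*sin(3*s) + 2*s*cos(3*s)/3 - 2*sin(3*s)/9 + cos(3*s)/3; evaluating from 0 to pi: ∫_{0}^{pi} (3*s**2 + 3*s) cos(3*s) ds = (-2*pi/3 - 1/3) - (1/3) = -2*pi/3 - 2/3.
Hence a_3 = (2/pi)·(-2*pi/3 - 2/3) = 4*(-pi - 1)/(3*pi).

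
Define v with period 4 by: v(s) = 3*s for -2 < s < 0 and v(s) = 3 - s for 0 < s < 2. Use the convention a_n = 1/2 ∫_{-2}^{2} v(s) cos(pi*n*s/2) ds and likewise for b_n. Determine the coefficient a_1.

a_1 = 1/2 ∫_{-2}^{2} v(s) cos(pi*s/2) ds.
Split the integral at the breakpoints.
Integrating by parts (boundary term plus one more integral), an antiderivative of (3*s) cos(pi*s/2) is 6*s*sin(pi*s/2)/pi + 12*cos(pi*s/2)/pi**2; evaluating from -2 to 0: ∫_{-2}^{0} (3*s) cos(pi*s/2) ds = (12/pi**2) - (-12/pi**2) = 24/pi**2.
Integrating by parts (boundary term plus one more integral), an antiderivative of (3 - s) cos(pi*s/2) is -2*s*sin(pi*s/2)/pi + 6*sin(pi*s/2)/pi - 4*cos(pi*s/2)/pi**2; evaluating from 0 to 2: ∫_{0}^{2} (3 - s) cos(pi*s/2) ds = (4/pi**2) - (-4/pi**2) = 8/pi**2.
Summing the pieces and multiplying by (1/2) gives a_1 = 16/pi**2.

16/pi**2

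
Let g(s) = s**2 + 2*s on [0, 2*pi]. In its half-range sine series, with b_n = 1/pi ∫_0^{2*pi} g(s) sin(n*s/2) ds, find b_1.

-32/pi + 8 + 8*pi

b_1 = 1/pi ∫_0^{2*pi} (s**2 + 2*s) sin(s/2) ds.
Integrating by parts twice (tabular method), an antiderivative of (s**2 + 2*s) sin(s/2) is -2*s**2*cos(s/2) + 8*s*sin(s/2) - 4*s*cos(s/2) + 8*sin(s/2) + 16*cos(s/2); evaluating from 0 to 2*pi: ∫_{0}^{2*pi} (s**2 + 2*s) sin(s/2) ds = (-16 + 8*pi + 8*pi**2) - (16) = -32 + 8*pi + 8*pi**2.
Hence b_1 = (1/pi)·(-32 + 8*pi + 8*pi**2) = -32/pi + 8 + 8*pi.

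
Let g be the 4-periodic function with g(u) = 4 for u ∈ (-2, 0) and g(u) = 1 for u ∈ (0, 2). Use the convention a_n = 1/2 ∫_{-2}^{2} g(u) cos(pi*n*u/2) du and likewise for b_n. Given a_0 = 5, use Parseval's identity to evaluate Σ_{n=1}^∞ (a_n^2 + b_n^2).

9/2

Parseval: a_0^2/2 + Σ_{n≥1} (a_n^2+b_n^2) = 1/2 ∫_{-2}^{2} g(u)^2 du = 17.
Subtract a_0^2/2 = 25/2: Σ (a_n^2+b_n^2) = 9/2.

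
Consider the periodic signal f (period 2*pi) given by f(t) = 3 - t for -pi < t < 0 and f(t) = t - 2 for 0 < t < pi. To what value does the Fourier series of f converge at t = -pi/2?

pi/2 + 3

f is continuous at t = -pi/2 with value pi/2 + 3, so the series converges to pi/2 + 3 there.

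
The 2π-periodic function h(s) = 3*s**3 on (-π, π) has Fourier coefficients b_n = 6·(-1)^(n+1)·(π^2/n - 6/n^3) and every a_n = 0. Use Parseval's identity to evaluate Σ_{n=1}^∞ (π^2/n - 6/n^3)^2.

pi**6/14

Parseval: Σ b_n^2 = (1/π) ∫_{-π}^{π} h(s)^2 ds = 18*pi**6/7.
b_n^2 = 36·(π^2/n - 6/n^3)^2, so the sum equals (18*pi**6/7)/36 = pi**6/14.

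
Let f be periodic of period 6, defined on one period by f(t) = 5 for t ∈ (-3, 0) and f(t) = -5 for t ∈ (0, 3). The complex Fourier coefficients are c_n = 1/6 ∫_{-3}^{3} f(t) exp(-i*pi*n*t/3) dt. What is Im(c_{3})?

Since f is real-valued, Im(c_{3}) = -1/6 ∫_{-3}^{3} f(t) sin(pi*t) dt = -b_{3}/2.
f is odd and sin(pi*t) is odd, so the integrand is even: ∫_{-3}^{3} f(t) sin(pi*t) dt = 2∫_0^{3} f(t) sin(pi*t) dt.
Directly, an antiderivative of (-5) sin(pi*t) is 5*cos(pi*t)/pi; evaluating from 0 to 3: ∫_{0}^{3} (-5) sin(pi*t) dt = (-5/pi) - (5/pi) = -10/pi.
So ∫_{-3}^{3} f(t) sin(pi*t) dt = -20/pi.
Hence Im(c_{3}) = (-1/6)·(-20/pi) = 10/(3*pi).

10/(3*pi)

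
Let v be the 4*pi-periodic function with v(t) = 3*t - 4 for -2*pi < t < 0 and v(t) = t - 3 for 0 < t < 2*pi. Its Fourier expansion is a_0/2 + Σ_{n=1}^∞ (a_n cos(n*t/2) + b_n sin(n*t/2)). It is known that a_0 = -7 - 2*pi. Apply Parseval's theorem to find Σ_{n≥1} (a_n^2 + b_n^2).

1/2 + 4*pi + 34*pi**2/3

Parseval: a_0^2/2 + Σ_{n≥1} (a_n^2+b_n^2) = (1/(2*pi)) ∫_{-2*pi}^{2*pi} v(t)^2 dt = 25 + 18*pi + 40*pi**2/3.
Subtract a_0^2/2 = (2*pi + 7)**2/2: Σ (a_n^2+b_n^2) = 1/2 + 4*pi + 34*pi**2/3.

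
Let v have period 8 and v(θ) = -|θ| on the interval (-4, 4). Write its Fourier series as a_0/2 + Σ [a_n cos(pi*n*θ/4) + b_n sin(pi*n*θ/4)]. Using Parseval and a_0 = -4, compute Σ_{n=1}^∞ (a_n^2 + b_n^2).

Parseval: a_0^2/2 + Σ_{n≥1} (a_n^2+b_n^2) = 1/4 ∫_{-4}^{4} v(θ)^2 dθ = 32/3.
Subtract a_0^2/2 = 8: Σ (a_n^2+b_n^2) = 8/3.

8/3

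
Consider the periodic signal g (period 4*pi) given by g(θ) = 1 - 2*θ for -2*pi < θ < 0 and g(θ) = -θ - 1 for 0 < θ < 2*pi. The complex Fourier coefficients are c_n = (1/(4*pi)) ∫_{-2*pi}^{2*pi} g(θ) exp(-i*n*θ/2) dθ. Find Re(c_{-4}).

0

Since g is real-valued, Re(c_{-4}) = (1/(4*pi)) ∫_{-2*pi}^{2*pi} g(θ) cos(-2*θ) dθ = a_{4}/2.
Split the integral at the breakpoints.
Integrating by parts (boundary term plus one more integral), an antiderivative of (1 - 2*θ) cos(-2*θ) is -θ*sin(2*θ) + sin(2*θ)/2 - cos(2*θ)/2; evaluating from -2*pi to 0: ∫_{-2*pi}^{0} (1 - 2*θ) cos(-2*θ) dθ = (-1/2) - (-1/2) = 0.
Integrating by parts (boundary term plus one more integral), an antiderivative of (-θ - 1) cos(-2*θ) is -θ*sin(2*θ)/2 - sin(2*θ)/2 - cos(2*θ)/4; evaluating from 0 to 2*pi: ∫_{0}^{2*pi} (-θ - 1) cos(-2*θ) dθ = (-1/4) - (-1/4) = 0.
So ∫_{-2*pi}^{2*pi} g(θ) cos(-2*θ) dθ = 0.
Hence Re(c_{-4}) = (1/(4*pi))·(0) = 0.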